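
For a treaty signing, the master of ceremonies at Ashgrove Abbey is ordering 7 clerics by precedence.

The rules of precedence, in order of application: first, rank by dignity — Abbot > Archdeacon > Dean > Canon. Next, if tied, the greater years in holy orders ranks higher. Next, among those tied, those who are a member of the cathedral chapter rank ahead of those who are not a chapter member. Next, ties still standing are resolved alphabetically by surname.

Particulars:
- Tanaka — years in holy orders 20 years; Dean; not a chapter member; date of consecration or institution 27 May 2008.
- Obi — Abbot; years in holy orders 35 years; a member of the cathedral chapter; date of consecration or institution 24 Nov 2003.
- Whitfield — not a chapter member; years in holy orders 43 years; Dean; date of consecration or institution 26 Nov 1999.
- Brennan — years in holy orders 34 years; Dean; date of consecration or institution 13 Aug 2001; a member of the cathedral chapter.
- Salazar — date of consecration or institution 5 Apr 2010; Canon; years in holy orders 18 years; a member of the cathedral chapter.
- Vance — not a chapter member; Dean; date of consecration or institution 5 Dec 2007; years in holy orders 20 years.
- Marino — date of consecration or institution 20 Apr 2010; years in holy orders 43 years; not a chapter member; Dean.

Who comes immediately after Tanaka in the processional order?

By dignity: Obi (Abbot); then Marino, Whitfield, Brennan, Tanaka and Vance (Dean); then Salazar (Canon).
Among Marino, Whitfield, Brennan, Tanaka and Vance, by years in holy orders (higher first): Marino and Whitfield (43 years) before Brennan (34 years) before Tanaka and Vance (20 years).
Marino and Whitfield are each not a chapter member, so the next rule applies.
Among Marino and Whitfield, alphabetically by surname: Marino before Whitfield.
Tanaka and Vance are each not a chapter member, so the next rule applies.
Among Tanaka and Vance, alphabetically by surname: Tanaka before Vance.
Order: Obi, Marino, Whitfield, Brennan, Tanaka, Vance, Salazar.

Vance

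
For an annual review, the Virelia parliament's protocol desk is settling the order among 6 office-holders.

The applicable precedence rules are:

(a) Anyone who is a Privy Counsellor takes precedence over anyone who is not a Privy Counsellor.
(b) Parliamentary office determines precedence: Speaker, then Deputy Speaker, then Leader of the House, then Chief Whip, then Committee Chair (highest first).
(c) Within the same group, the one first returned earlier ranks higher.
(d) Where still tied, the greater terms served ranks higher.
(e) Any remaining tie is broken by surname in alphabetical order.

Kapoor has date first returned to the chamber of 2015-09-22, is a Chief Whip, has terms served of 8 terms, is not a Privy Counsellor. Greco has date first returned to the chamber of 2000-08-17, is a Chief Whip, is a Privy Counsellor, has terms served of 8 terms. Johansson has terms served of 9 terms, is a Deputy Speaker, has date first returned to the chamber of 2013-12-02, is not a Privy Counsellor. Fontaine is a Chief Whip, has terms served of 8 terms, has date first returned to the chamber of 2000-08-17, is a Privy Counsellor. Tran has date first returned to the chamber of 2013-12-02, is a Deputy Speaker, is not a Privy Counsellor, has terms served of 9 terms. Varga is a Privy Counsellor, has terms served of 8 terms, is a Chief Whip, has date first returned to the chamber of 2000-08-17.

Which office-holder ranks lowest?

By the first rule: Fontaine, Greco and Varga (each a Privy Counsellor); then Johansson, Tran and Kapoor (each not a Privy Counsellor).
Fontaine, Greco and Varga are each Chief Whip, so the next rule applies.
Fontaine, Greco and Varga all have date first returned to the chamber 2000-08-17, so the next rule applies.
Fontaine, Greco and Varga all have terms served 8 terms, so the next rule applies.
Among Fontaine, Greco and Varga, alphabetically by surname: Fontaine before Greco before Varga.
Among Johansson, Tran and Kapoor, by parliamentary office: Johansson and Tran (Deputy Speaker) before Kapoor (Chief Whip).
Johansson and Tran both have date first returned to the chamber 2013-12-02, so the next rule applies.
Johansson and Tran both have terms served 9 terms, so the next rule applies.
Among Johansson and Tran, alphabetically by surname: Johansson before Tran.
Order: Fontaine, Greco, Varga, Johansson, Tran, Kapoor.

Kapoor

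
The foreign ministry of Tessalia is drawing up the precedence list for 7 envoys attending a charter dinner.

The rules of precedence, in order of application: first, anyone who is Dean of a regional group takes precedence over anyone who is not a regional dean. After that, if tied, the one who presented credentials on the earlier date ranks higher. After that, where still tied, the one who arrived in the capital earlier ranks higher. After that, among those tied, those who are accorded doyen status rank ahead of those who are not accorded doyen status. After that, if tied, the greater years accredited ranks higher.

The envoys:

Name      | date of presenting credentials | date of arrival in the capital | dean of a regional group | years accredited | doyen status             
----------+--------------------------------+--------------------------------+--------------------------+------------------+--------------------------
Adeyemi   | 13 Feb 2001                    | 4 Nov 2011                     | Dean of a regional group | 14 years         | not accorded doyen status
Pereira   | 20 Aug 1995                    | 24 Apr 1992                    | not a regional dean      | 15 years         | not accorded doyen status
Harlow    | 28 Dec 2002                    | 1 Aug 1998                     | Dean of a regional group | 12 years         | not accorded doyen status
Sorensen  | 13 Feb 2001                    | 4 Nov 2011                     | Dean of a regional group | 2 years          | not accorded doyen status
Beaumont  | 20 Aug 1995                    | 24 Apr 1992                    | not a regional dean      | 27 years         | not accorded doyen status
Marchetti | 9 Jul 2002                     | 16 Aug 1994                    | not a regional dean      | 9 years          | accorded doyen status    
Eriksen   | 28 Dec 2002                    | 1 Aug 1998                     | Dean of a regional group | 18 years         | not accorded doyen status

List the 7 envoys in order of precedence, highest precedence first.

By the first rule: Adeyemi, Sorensen, Eriksen and Harlow (each Dean of a regional group); then Beaumont, Pereira and Marchetti (each not a regional dean).
Among Adeyemi, Sorensen, Eriksen and Harlow, by date of presenting credentials (earlier first): Adeyemi and Sorensen (13 Feb 2001) before Eriksen and Harlow (28 Dec 2002).
Adeyemi and Sorensen both have date of arrival in the capital 4 Nov 2011, so the next rule applies.
Adeyemi and Sorensen are each not accorded doyen status, so the next rule applies.
Among Adeyemi and Sorensen, by years accredited (higher first): Adeyemi (14 years) before Sorensen (2 years).
Eriksen and Harlow both have date of arrival in the capital 1 Aug 1998, so the next rule applies.
Eriksen and Harlow are each not accorded doyen status, so the next rule applies.
Among Eriksen and Harlow, by years accredited (higher first): Eriksen (18 years) before Harlow (12 years).
Among Beaumont, Pereira and Marchetti, by date of presenting credentials (earlier first): Beaumont and Pereira (20 Aug 1995) before Marchetti (9 Jul 2002).
Beaumont and Pereira both have date of arrival in the capital 24 Apr 1992, so the next rule applies.
Beaumont and Pereira are each not accorded doyen status, so the next rule applies.
Among Beaumont and Pereira, by years accredited (higher first): Beaumont (27 years) before Pereira (15 years).
Full order: Adeyemi, Sorensen, Eriksen, Harlow, Beaumont, Pereira, Marchetti.

Adeyemi, Sorensen, Eriksen, Harlow, Beaumont, Pereira, Marchetti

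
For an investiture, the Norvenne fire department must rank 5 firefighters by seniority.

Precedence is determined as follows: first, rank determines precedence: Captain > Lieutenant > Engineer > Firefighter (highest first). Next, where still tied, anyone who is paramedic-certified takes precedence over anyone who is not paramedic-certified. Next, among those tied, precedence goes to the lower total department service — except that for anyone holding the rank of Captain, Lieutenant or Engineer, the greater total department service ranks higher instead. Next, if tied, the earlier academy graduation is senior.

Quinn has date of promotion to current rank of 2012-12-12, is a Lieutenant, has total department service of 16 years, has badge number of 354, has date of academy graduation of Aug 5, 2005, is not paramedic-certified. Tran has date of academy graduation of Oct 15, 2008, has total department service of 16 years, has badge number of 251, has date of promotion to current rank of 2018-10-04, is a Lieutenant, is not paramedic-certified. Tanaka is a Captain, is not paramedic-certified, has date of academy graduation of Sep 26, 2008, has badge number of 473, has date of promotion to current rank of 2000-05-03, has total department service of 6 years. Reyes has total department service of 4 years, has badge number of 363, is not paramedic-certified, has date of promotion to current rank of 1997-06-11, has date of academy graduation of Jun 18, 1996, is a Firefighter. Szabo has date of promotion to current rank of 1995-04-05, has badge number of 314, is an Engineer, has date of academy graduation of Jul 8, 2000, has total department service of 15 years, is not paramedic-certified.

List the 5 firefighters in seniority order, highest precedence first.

Tanaka, Quinn, Tran, Szabo, Reyes

By rank: Tanaka (Captain); then Quinn and Tran (Lieutenant); then Szabo (Engineer); then Reyes (Firefighter).
Quinn and Tran are each not paramedic-certified, so the next rule applies.
Quinn and Tran both have total department service 16 years, so the next rule applies.
Among Quinn and Tran, by date of academy graduation (earlier first): Quinn (Aug 5, 2005) before Tran (Oct 15, 2008).
Full order: Tanaka, Quinn, Tran, Szabo, Reyes.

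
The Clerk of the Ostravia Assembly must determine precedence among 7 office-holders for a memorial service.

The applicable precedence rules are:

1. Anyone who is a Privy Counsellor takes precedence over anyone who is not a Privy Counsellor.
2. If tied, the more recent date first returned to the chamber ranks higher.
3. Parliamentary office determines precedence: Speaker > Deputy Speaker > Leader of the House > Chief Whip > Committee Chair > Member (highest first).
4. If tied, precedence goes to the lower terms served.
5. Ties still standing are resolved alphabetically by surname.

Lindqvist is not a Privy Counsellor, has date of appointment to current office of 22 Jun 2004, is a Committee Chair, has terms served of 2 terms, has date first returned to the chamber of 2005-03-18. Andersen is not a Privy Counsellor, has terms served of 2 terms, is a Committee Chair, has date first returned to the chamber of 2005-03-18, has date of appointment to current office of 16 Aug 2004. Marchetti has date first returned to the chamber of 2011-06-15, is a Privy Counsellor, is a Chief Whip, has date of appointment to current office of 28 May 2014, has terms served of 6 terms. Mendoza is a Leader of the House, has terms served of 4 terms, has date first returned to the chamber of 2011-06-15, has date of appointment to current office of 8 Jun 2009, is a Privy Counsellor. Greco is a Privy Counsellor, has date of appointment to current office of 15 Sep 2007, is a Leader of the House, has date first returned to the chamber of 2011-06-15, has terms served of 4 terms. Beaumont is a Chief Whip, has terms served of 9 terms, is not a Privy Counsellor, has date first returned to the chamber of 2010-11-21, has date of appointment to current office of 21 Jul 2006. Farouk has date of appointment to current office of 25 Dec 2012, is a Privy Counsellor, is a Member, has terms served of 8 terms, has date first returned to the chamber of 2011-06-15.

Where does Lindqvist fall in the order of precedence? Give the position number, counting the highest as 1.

By the first rule: Greco, Mendoza, Marchetti and Farouk (each a Privy Counsellor); then Beaumont, Andersen and Lindqvist (each not a Privy Counsellor).
Greco, Mendoza, Marchetti and Farouk all have date first returned to the chamber 2011-06-15, so the next rule applies.
Among Greco, Mendoza, Marchetti and Farouk, by parliamentary office: Greco and Mendoza (Leader of the House) before Marchetti (Chief Whip) before Farouk (Member).
Greco and Mendoza both have terms served 4 terms, so the next rule applies.
Among Greco and Mendoza, alphabetically by surname: Greco before Mendoza.
Among Beaumont, Andersen and Lindqvist, by date first returned to the chamber (later first): Beaumont (2010-11-21) before Andersen and Lindqvist (2005-03-18).
Andersen and Lindqvist are each Committee Chair, so the next rule applies.
Andersen and Lindqvist both have terms served 2 terms, so the next rule applies.
Among Andersen and Lindqvist, alphabetically by surname: Andersen before Lindqvist.
Order: Greco, Mendoza, Marchetti, Farouk, Beaumont, Andersen, Lindqvist. So position 7.

7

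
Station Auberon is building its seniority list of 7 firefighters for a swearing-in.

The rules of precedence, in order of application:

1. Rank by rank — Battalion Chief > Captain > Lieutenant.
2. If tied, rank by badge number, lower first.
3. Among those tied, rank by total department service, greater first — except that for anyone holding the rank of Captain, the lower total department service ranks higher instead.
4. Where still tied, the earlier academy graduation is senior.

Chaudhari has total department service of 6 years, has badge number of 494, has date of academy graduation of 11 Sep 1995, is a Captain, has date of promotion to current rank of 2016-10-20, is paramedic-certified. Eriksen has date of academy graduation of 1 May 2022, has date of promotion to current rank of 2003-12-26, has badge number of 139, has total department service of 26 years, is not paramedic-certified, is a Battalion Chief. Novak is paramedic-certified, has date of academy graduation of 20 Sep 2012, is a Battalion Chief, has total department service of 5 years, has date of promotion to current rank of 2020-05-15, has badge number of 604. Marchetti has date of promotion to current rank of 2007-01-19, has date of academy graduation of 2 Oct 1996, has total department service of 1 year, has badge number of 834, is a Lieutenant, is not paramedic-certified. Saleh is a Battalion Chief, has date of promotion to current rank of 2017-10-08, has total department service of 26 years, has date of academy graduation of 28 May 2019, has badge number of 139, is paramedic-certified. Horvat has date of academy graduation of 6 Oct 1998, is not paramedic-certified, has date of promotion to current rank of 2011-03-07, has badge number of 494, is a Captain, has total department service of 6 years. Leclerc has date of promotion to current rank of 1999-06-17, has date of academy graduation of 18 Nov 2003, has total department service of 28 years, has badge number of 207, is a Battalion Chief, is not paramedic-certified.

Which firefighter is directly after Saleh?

By rank: Saleh, Eriksen, Leclerc and Novak (Battalion Chief); then Chaudhari and Horvat (Captain); then Marchetti (Lieutenant).
Among Saleh, Eriksen, Leclerc and Novak, by badge number (lower first): Saleh and Eriksen (139) before Leclerc (207) before Novak (604).
Saleh and Eriksen both have total department service 26 years, so the next rule applies.
Among Saleh and Eriksen, by date of academy graduation (earlier first): Saleh (28 May 2019) before Eriksen (1 May 2022).
Chaudhari and Horvat both have badge number 494, so the next rule applies.
Chaudhari and Horvat both have total department service 6 years, so the next rule applies.
Among Chaudhari and Horvat, by date of academy graduation (earlier first): Chaudhari (11 Sep 1995) before Horvat (6 Oct 1998).
Order: Saleh, Eriksen, Leclerc, Novak, Chaudhari, Horvat, Marchetti.

Eriksen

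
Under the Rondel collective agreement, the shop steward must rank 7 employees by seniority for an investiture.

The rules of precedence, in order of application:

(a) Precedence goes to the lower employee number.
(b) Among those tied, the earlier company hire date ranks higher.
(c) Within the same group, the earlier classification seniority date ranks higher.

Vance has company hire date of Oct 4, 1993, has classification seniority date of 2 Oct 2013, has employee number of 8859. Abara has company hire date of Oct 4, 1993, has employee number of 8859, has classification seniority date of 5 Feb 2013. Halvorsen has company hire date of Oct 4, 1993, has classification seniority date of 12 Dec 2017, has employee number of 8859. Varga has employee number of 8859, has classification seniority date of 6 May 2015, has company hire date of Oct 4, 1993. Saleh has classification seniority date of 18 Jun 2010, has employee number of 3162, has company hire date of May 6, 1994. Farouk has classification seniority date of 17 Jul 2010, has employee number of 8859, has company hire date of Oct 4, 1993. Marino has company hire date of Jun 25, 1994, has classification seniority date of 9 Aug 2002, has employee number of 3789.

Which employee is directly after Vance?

By employee number (lower first): Saleh (3162); then Marino (3789); then Farouk, Abara, Vance, Varga and Halvorsen (each 8859).
Farouk, Abara, Vance, Varga and Halvorsen all have company hire date Oct 4, 1993, so the next rule applies.
Among Farouk, Abara, Vance, Varga and Halvorsen, by classification seniority date (earlier first): Farouk (17 Jul 2010) before Abara (5 Feb 2013) before Vance (2 Oct 2013) before Varga (6 May 2015) before Halvorsen (12 Dec 2017).
Order: Saleh, Marino, Farouk, Abara, Vance, Varga, Halvorsen.

Varga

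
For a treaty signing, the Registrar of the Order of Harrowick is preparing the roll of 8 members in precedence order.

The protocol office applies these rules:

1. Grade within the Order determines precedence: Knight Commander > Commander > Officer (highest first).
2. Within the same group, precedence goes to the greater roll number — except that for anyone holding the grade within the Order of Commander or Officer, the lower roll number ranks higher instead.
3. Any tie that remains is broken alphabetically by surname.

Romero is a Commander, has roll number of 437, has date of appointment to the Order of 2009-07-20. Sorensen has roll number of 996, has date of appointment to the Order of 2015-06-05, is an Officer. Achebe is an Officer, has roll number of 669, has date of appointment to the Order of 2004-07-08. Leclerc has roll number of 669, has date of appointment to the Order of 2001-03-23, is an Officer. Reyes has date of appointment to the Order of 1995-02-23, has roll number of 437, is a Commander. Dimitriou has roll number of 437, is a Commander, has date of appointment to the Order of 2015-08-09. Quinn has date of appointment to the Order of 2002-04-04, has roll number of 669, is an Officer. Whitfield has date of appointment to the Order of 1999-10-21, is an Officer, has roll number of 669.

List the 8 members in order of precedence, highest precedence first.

By grade within the Order: Dimitriou, Reyes and Romero (Commander); then Achebe, Leclerc, Quinn, Whitfield and Sorensen (Officer).
Dimitriou, Reyes and Romero all have roll number 437, so the next rule applies.
Among Dimitriou, Reyes and Romero, alphabetically by surname: Dimitriou before Reyes before Romero.
Among Achebe, Leclerc, Quinn, Whitfield and Sorensen, by roll number (lower first) (reversed rule for this group): Achebe, Leclerc, Quinn and Whitfield (669) before Sorensen (996).
Among Achebe, Leclerc, Quinn and Whitfield, alphabetically by surname: Achebe before Leclerc before Quinn before Whitfield.
Full order: Dimitriou, Reyes, Romero, Achebe, Leclerc, Quinn, Whitfield, Sorensen.

Dimitriou, Reyes, Romero, Achebe, Leclerc, Quinn, Whitfield, Sorensen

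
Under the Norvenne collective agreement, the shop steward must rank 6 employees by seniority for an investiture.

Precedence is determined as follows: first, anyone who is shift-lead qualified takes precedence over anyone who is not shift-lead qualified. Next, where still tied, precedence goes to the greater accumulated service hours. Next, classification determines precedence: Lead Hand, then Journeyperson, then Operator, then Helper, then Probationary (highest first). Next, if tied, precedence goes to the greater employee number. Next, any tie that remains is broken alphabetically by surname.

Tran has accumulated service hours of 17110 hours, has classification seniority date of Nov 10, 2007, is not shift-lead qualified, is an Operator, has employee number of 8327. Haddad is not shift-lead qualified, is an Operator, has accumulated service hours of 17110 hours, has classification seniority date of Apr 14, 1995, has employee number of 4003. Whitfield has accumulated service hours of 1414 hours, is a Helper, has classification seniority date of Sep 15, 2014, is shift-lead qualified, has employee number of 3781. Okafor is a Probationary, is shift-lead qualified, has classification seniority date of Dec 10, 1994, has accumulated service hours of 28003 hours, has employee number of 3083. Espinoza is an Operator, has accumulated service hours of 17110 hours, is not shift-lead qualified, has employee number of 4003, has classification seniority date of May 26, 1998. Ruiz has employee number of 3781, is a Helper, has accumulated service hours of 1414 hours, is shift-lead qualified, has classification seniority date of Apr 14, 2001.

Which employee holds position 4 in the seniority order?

Tran

By the first rule: Okafor, Ruiz and Whitfield (each shift-lead qualified); then Tran, Espinoza and Haddad (each not shift-lead qualified).
Among Okafor, Ruiz and Whitfield, by accumulated service hours (higher first): Okafor (28003 hours) before Ruiz and Whitfield (1414 hours).
Ruiz and Whitfield are each Helper, so the next rule applies.
Ruiz and Whitfield both have employee number 3781, so the next rule applies.
Among Ruiz and Whitfield, alphabetically by surname: Ruiz before Whitfield.
Tran, Espinoza and Haddad all have accumulated service hours 17110 hours, so the next rule applies.
Tran, Espinoza and Haddad are each Operator, so the next rule applies.
Among Tran, Espinoza and Haddad, by employee number (higher first): Tran (8327) before Espinoza and Haddad (4003).
Among Espinoza and Haddad, alphabetically by surname: Espinoza before Haddad.
Order: Okafor, Ruiz, Whitfield, Tran, Espinoza, Haddad.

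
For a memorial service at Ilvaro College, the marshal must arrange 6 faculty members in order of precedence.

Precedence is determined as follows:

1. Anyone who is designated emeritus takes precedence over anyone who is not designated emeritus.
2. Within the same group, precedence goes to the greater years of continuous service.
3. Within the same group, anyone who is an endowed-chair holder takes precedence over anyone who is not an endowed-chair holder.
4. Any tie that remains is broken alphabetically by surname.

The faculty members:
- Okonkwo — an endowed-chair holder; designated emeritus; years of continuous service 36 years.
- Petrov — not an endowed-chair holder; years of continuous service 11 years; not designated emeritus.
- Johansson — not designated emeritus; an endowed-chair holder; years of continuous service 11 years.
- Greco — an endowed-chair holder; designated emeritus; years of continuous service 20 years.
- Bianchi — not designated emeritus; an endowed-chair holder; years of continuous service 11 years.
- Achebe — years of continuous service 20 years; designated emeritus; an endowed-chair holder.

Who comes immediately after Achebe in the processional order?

Greco

By the first rule: Okonkwo, Achebe and Greco (each designated emeritus); then Bianchi, Johansson and Petrov (each not designated emeritus).
Among Okonkwo, Achebe and Greco, by years of continuous service (higher first): Okonkwo (36 years) before Achebe and Greco (20 years).
Achebe and Greco are each an endowed-chair holder, so the next rule applies.
Among Achebe and Greco, alphabetically by surname: Achebe before Greco.
Bianchi, Johansson and Petrov all have years of continuous service 11 years, so the next rule applies.
Among Bianchi, Johansson and Petrov, an endowed-chair holder before not an endowed-chair holder: Bianchi and Johansson (an endowed-chair holder) before Petrov (not an endowed-chair holder).
Among Bianchi and Johansson, alphabetically by surname: Bianchi before Johansson.
Order: Okonkwo, Achebe, Greco, Bianchi, Johansson, Petrov.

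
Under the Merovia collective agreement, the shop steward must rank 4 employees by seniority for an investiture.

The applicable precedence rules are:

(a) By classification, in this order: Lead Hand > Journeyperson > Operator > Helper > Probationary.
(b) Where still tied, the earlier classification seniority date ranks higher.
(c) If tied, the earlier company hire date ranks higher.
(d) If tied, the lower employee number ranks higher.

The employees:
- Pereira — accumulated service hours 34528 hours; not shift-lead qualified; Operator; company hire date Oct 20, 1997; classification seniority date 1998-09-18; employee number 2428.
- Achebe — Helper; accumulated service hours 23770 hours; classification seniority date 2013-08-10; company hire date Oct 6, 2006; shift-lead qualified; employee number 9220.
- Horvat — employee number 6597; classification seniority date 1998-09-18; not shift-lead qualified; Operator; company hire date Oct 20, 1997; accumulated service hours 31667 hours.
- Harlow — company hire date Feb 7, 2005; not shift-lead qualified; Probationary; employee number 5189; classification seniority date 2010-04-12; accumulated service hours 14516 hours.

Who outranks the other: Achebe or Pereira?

Pereira

By classification: Pereira and Horvat (Operator); then Achebe (Helper); then Harlow (Probationary).
Pereira and Horvat both have classification seniority date 1998-09-18, so the next rule applies.
Pereira and Horvat both have company hire date Oct 20, 1997, so the next rule applies.
Among Pereira and Horvat, by employee number (lower first): Pereira (2428) before Horvat (6597).
So Pereira takes precedence.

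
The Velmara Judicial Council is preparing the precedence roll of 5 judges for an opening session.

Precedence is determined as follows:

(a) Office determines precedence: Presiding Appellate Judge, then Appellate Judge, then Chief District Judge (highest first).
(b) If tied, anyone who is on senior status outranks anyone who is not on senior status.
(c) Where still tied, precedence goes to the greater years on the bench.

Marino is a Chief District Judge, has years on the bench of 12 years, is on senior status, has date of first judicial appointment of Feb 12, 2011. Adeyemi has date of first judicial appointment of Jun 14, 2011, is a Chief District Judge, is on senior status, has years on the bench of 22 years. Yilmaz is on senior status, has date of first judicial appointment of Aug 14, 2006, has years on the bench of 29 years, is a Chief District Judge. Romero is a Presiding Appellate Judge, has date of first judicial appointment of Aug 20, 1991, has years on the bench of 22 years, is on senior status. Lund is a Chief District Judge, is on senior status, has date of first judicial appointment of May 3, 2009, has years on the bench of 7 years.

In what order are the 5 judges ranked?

By office: Romero (Presiding Appellate Judge); then Yilmaz, Adeyemi, Marino and Lund (Chief District Judge).
Yilmaz, Adeyemi, Marino and Lund are each on senior status, so the next rule applies.
Among Yilmaz, Adeyemi, Marino and Lund, by years on the bench (higher first): Yilmaz (29 years) before Adeyemi (22 years) before Marino (12 years) before Lund (7 years).
Full order: Romero, Yilmaz, Adeyemi, Marino, Lund.

Romero, Yilmaz, Adeyemi, Marino, Lund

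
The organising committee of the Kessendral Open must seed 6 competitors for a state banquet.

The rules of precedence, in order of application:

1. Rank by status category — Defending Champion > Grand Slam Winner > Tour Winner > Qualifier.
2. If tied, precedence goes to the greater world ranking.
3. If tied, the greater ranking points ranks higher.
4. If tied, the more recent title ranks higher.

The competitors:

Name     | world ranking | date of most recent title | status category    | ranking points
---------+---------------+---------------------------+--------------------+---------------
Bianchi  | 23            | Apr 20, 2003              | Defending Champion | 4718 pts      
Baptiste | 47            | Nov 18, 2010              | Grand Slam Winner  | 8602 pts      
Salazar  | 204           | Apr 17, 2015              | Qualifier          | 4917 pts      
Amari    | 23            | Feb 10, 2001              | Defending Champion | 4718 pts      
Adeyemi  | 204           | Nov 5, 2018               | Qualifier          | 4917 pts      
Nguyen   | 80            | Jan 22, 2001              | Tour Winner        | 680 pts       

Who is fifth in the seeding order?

By status category: Bianchi and Amari (Defending Champion); then Baptiste (Grand Slam Winner); then Nguyen (Tour Winner); then Adeyemi and Salazar (Qualifier).
Bianchi and Amari both have world ranking 23, so the next rule applies.
Bianchi and Amari both have ranking points 4718 pts, so the next rule applies.
Among Bianchi and Amari, by date of most recent title (later first): Bianchi (Apr 20, 2003) before Amari (Feb 10, 2001).
Adeyemi and Salazar both have world ranking 204, so the next rule applies.
Adeyemi and Salazar both have ranking points 4917 pts, so the next rule applies.
Among Adeyemi and Salazar, by date of most recent title (later first): Adeyemi (Nov 5, 2018) before Salazar (Apr 17, 2015).
Order: Bianchi, Amari, Baptiste, Nguyen, Adeyemi, Salazar.

Adeyemi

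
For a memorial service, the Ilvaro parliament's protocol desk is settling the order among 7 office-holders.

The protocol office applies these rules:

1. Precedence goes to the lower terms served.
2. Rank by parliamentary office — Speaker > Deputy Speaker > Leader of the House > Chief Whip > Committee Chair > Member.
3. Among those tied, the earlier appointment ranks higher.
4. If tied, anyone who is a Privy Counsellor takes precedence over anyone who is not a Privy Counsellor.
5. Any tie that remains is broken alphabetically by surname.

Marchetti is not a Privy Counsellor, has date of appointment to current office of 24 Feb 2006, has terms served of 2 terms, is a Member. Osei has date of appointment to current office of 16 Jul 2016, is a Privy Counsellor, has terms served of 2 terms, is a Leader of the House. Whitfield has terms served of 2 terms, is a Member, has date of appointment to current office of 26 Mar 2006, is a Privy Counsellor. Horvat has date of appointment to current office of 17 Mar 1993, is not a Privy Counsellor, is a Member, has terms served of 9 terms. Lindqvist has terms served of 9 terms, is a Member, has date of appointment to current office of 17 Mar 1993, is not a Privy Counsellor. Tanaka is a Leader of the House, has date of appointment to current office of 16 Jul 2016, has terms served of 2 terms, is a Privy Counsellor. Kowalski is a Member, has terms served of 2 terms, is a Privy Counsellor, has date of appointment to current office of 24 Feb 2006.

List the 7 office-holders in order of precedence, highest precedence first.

By terms served (lower first): Osei, Tanaka, Kowalski, Marchetti and Whitfield (each 2 terms); then Horvat and Lindqvist (both 9 terms).
Among Osei, Tanaka, Kowalski, Marchetti and Whitfield, by parliamentary office: Osei and Tanaka (Leader of the House) before Kowalski, Marchetti and Whitfield (Member).
Osei and Tanaka both have date of appointment to current office 16 Jul 2016, so the next rule applies.
Osei and Tanaka are each a Privy Counsellor, so the next rule applies.
Among Osei and Tanaka, alphabetically by surname: Osei before Tanaka.
Among Kowalski, Marchetti and Whitfield, by date of appointment to current office (earlier first): Kowalski and Marchetti (24 Feb 2006) before Whitfield (26 Mar 2006).
Among Kowalski and Marchetti, a Privy Counsellor before not a Privy Counsellor: Kowalski (a Privy Counsellor) before Marchetti (not a Privy Counsellor).
Horvat and Lindqvist are each Member, so the next rule applies.
Horvat and Lindqvist both have date of appointment to current office 17 Mar 1993, so the next rule applies.
Horvat and Lindqvist are each not a Privy Counsellor, so the next rule applies.
Among Horvat and Lindqvist, alphabetically by surname: Horvat before Lindqvist.
Full order: Osei, Tanaka, Kowalski, Marchetti, Whitfield, Horvat, Lindqvist.

Osei, Tanaka, Kowalski, Marchetti, Whitfield, Horvat, Lindqvist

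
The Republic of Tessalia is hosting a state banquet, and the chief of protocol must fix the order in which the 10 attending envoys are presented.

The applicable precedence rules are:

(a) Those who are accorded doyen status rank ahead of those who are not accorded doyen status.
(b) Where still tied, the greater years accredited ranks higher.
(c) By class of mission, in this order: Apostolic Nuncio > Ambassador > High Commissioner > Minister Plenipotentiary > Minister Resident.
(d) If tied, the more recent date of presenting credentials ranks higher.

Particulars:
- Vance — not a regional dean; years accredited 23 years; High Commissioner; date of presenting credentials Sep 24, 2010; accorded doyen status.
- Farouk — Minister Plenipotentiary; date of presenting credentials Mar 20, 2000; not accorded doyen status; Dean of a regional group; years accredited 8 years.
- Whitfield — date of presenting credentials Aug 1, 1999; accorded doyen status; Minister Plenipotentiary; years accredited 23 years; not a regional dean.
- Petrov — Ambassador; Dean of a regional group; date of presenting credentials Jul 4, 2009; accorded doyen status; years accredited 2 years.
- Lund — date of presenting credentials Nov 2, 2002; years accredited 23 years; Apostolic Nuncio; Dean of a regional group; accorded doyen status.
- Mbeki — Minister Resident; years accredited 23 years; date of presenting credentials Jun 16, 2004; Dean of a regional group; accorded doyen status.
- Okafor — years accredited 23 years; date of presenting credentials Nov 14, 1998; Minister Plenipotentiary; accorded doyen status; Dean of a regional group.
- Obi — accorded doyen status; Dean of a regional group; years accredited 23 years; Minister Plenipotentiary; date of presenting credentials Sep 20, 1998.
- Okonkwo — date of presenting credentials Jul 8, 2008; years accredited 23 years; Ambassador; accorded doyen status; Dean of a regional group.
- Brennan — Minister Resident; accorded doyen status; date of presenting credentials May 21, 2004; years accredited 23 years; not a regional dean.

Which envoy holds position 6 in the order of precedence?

Obi

By the first rule: Lund, Okonkwo, Vance, Whitfield, Okafor, Obi, Mbeki, Brennan and Petrov (each accorded doyen status); then Farouk (not accorded doyen status).
Among Lund, Okonkwo, Vance, Whitfield, Okafor, Obi, Mbeki, Brennan and Petrov, by years accredited (higher first): Lund, Okonkwo, Vance, Whitfield, Okafor, Obi, Mbeki and Brennan (23 years) before Petrov (2 years).
Among Lund, Okonkwo, Vance, Whitfield, Okafor, Obi, Mbeki and Brennan, by class of mission: Lund (Apostolic Nuncio) before Okonkwo (Ambassador) before Vance (High Commissioner) before Whitfield, Okafor and Obi (Minister Plenipotentiary) before Mbeki and Brennan (Minister Resident).
Among Whitfield, Okafor and Obi, by date of presenting credentials (later first): Whitfield (Aug 1, 1999) before Okafor (Nov 14, 1998) before Obi (Sep 20, 1998).
Among Mbeki and Brennan, by date of presenting credentials (later first): Mbeki (Jun 16, 2004) before Brennan (May 21, 2004).
Order: Lund, Okonkwo, Vance, Whitfield, Okafor, Obi, Mbeki, Brennan, Petrov, Farouk.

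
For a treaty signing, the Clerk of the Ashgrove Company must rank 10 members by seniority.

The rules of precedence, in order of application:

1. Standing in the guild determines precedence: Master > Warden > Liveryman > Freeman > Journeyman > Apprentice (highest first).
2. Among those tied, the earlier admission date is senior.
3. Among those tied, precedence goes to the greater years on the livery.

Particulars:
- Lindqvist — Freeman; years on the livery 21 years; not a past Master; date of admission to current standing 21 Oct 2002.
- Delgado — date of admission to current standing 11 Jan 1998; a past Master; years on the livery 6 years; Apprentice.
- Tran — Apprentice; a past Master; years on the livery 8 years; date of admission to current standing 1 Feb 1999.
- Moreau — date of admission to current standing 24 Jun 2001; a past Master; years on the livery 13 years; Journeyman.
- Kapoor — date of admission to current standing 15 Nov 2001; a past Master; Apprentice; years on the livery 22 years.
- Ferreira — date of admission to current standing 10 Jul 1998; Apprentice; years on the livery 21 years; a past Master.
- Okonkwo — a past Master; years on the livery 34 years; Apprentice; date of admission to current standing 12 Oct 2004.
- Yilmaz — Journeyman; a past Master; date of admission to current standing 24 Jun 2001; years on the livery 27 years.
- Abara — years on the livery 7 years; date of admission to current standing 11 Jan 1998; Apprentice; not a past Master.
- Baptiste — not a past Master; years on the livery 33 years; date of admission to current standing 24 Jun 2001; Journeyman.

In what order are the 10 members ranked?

Lindqvist, Baptiste, Yilmaz, Moreau, Abara, Delgado, Ferreira, Tran, Kapoor, Okonkwo

By standing in the guild: Lindqvist (Freeman); then Baptiste, Yilmaz and Moreau (Journeyman); then Abara, Delgado, Ferreira, Tran, Kapoor and Okonkwo (Apprentice).
Baptiste, Yilmaz and Moreau all have date of admission to current standing 24 Jun 2001, so the next rule applies.
Among Baptiste, Yilmaz and Moreau, by years on the livery (higher first): Baptiste (33 years) before Yilmaz (27 years) before Moreau (13 years).
Among Abara, Delgado, Ferreira, Tran, Kapoor and Okonkwo, by date of admission to current standing (earlier first): Abara and Delgado (11 Jan 1998) before Ferreira (10 Jul 1998) before Tran (1 Feb 1999) before Kapoor (15 Nov 2001) before Okonkwo (12 Oct 2004).
Among Abara and Delgado, by years on the livery (higher first): Abara (7 years) before Delgado (6 years).
Full order: Lindqvist, Baptiste, Yilmaz, Moreau, Abara, Delgado, Ferreira, Tran, Kapoor, Okonkwo.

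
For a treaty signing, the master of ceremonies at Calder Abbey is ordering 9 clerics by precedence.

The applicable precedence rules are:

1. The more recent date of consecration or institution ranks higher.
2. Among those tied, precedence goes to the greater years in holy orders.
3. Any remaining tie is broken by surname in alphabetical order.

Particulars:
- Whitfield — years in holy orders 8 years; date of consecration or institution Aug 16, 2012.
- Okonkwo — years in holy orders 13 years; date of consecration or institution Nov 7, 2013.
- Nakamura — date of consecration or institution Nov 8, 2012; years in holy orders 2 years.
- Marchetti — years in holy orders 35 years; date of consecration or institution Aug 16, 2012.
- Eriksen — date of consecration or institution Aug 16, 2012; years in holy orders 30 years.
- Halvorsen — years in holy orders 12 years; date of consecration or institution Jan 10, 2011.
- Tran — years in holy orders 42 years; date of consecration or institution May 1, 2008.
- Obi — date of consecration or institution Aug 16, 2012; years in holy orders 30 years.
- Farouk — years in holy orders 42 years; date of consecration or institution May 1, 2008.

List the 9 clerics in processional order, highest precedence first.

By date of consecration or institution (later first): Okonkwo (Nov 7, 2013); then Nakamura (Nov 8, 2012); then Marchetti, Eriksen, Obi and Whitfield (each Aug 16, 2012); then Halvorsen (Jan 10, 2011); then Farouk and Tran (both May 1, 2008).
Among Marchetti, Eriksen, Obi and Whitfield, by years in holy orders (higher first): Marchetti (35 years) before Eriksen and Obi (30 years) before Whitfield (8 years).
Among Eriksen and Obi, alphabetically by surname: Eriksen before Obi.
Farouk and Tran both have years in holy orders 42 years, so the next rule applies.
Among Farouk and Tran, alphabetically by surname: Farouk before Tran.
Full order: Okonkwo, Nakamura, Marchetti, Eriksen, Obi, Whitfield, Halvorsen, Farouk, Tran.

Okonkwo, Nakamura, Marchetti, Eriksen, Obi, Whitfield, Halvorsen, Farouk, Tran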